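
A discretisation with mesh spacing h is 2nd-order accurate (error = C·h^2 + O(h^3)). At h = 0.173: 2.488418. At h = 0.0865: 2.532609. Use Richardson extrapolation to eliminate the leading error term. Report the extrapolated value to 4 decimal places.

2.5473

Extrapolated value = (4·A(h/2) − A(h)) / (4 − 1)
= (4·2.532609 − 2.488418) / 3
= 7.642018 / 3 = 2.547339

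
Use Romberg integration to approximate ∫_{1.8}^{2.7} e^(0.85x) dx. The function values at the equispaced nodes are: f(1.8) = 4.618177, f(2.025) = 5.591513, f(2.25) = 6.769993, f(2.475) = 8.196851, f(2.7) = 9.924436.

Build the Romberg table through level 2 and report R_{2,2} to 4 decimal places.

6.2427

R_{0,0} (trapezoid, 1 panel, h=0.9000): 6.544176
R_{1,0} (trapezoid, 2 panels, h=0.4500): 6.318585
R_{2,0} (trapezoid, 4 panels, h=0.2250): 6.261674
R_{1,1} = 6.318585 + (6.318585 − 6.544176)/3 = 6.243388
R_{2,1} = 6.261674 + (6.261674 − 6.318585)/3 = 6.242704
R_{2,2} = 6.242704 + (6.242704 − 6.243388)/15 = 6.242658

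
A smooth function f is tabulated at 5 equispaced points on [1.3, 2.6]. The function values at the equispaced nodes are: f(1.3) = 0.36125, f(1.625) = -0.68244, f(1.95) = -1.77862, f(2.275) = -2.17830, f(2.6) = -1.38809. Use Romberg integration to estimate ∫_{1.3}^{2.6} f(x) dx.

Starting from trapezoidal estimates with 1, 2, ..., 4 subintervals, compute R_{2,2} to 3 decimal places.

R_{0,0} (trapezoid, 1 panel, h=1.3000): -0.66745
R_{1,0} (trapezoid, 2 panels, h=0.6500): -1.48983
R_{2,0} (trapezoid, 4 panels, h=0.3250): -1.67465
R_{1,1} = -1.48983 + (-1.48983 − (-0.66745))/3 = -1.76396
R_{2,1} = -1.67465 + (-1.67465 − (-1.48983))/3 = -1.73626
R_{2,2} = -1.73626 + (-1.73626 − (-1.76396))/15 = -1.73441

-1.734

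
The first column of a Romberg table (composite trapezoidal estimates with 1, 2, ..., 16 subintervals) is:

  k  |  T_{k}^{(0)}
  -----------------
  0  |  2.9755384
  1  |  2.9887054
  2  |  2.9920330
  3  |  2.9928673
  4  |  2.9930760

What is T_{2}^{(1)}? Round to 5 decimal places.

2.99314

Richardson extrapolation on the trapezoidal column (denominator 4−1=3):
T_{2}^{(1)} = 2.9920330 + (2.9920330 − 2.9887054)/3 = 2.9931422
(Column j=1 coincides with Simpson's rule on the same nodes.)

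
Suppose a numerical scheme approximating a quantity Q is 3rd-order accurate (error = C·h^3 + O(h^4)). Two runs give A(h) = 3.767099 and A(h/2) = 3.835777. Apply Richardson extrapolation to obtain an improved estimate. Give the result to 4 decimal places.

The leading error scales as h^3; refining by a factor of 2 reduces it by 2^3 = 8.
Extrapolated value = (8·A(h/2) − A(h)) / (8 − 1)
= (8·3.835777 − 3.767099) / 7
= 26.919117 / 7 = 3.845588

3.8456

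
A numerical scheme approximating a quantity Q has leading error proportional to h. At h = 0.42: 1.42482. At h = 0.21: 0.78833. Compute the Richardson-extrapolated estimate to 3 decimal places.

0.152

The leading error scales as h; refining by a factor of 2 reduces it by 2^1 = 2.
Extrapolated value = (2·A(h/2) − A(h)) / (2 − 1)
= (2·0.78833 − 1.42482) / 1
= 0.15184 / 1 = 0.15184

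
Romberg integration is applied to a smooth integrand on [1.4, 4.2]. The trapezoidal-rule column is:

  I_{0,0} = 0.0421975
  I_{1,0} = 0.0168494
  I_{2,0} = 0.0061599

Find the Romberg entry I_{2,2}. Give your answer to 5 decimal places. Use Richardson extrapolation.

I_{1,1} = 0.0168494 + (0.0168494 − 0.0421975)/3 = 0.0084000
I_{2,1} = 0.0061599 + (0.0061599 − 0.0168494)/3 = 0.0025967
I_{2,2} = (16·0.0025967 − 0.0084000) / 15 = 0.0022098

0.00221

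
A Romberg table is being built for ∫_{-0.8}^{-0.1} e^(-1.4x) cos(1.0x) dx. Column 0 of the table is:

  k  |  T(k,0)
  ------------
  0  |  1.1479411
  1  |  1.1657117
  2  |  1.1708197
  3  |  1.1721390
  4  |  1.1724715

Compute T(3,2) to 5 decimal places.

1.17258

Richardson extrapolation on the trapezoidal column (denominator 4−1=3):
T(2,1) = (4·1.1708197 − 1.1657117) / 3 = 1.1725224
T(3,1) = (4·1.1721390 − 1.1708197) / 3 = 1.1725788
T(3,2) = (16·1.1725788 − 1.1725224) / 15 = 1.1725826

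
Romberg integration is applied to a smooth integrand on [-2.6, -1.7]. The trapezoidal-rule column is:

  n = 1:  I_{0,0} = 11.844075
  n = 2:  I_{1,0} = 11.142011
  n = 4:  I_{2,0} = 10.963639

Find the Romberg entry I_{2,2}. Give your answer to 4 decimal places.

Richardson extrapolation on the trapezoidal column (denominator 4−1=3):
I_{1,1} = 11.142011 + (11.142011 − 11.844075)/3 = 10.907990
I_{2,1} = (4·10.963639 − 11.142011) / 3 = 10.904182
I_{2,2} = (16·10.904182 − 10.907990) / 15 = 10.903928

10.9039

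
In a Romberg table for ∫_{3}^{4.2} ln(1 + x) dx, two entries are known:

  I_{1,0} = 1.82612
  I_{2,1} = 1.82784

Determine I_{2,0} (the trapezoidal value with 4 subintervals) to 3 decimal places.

From I_{2,1} = (4·I_{2,0} − I_{1,0})/3, solve for I_{2,0}:
4·I_{2,0} = 3·1.82784 + 1.82612 = 7.30964
I_{2,0} = 1.82741

1.827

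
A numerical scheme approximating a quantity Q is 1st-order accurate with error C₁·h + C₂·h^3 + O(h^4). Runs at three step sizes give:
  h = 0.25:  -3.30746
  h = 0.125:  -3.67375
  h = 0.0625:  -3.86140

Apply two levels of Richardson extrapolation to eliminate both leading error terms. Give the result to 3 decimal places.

-4.050

First eliminate the h term (factor 2^1 = 2):
  B₁ = (2·(-3.67375) − (-3.30746))/1 = -4.04004
  B₂ = (2·(-3.86140) − (-3.67375))/1 = -4.04905
Then eliminate the h^3 term (factor 2^3 = 8):
  (8·(-4.04905) − (-4.04004))/7 = -4.05034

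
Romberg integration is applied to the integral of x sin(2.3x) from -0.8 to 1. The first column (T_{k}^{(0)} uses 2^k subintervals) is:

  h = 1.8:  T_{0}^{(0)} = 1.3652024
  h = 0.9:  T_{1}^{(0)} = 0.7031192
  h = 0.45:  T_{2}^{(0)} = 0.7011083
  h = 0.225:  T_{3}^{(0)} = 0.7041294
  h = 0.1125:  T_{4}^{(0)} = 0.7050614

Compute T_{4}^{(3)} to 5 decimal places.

T_{2}^{(1)} = (4·0.7011083 − 0.7031192) / 3 = 0.7004380
T_{3}^{(1)} = (4·0.7041294 − 0.7011083) / 3 = 0.7051364
T_{4}^{(1)} = (4·0.7050614 − 0.7041294) / 3 = 0.7053721
T_{3}^{(2)} = (16·0.7051364 − 0.7004380) / 15 = 0.7054496
T_{4}^{(2)} = 0.7053721 + (0.7053721 − 0.7051364)/15 = 0.7053878
T_{4}^{(3)} = (64·0.7053878 − 0.7054496) / 63 = 0.7053868

0.70539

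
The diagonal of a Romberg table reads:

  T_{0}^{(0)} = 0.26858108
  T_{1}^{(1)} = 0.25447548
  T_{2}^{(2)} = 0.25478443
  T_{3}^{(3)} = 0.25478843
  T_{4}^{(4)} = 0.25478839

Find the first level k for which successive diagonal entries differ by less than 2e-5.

|T_{1}^{(1)} − T_{0}^{(0)}| = 0.01410560 ≥ 2e-5
|T_{2}^{(2)} − T_{1}^{(1)}| = 0.00030895 ≥ 2e-5
|T_{3}^{(3)} − T_{2}^{(2)}| = 0.00000400 < 2e-5

k = 3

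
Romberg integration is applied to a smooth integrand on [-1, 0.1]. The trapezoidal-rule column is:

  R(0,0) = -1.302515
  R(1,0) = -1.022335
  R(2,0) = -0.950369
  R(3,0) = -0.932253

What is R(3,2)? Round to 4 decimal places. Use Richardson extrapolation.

Richardson extrapolation on the trapezoidal column (denominator 4−1=3):
R(2,1) = -0.950369 + (-0.950369 − (-1.022335))/3 = -0.926380
R(3,1) = -0.932253 + (-0.932253 − (-0.950369))/3 = -0.926214
R(3,2) = -0.926214 + (-0.926214 − (-0.926380))/15 = -0.926203
(Column j=1 coincides with Simpson's rule on the same nodes.)

-0.9262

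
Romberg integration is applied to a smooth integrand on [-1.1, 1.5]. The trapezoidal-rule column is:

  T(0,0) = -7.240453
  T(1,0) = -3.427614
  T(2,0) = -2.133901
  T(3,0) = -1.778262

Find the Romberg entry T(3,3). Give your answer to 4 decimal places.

Richardson extrapolation on the trapezoidal column (denominator 4−1=3):
T(1,1) = -3.427614 + (-3.427614 − (-7.240453))/3 = -2.156668
T(2,1) = -2.133901 + (-2.133901 − (-3.427614))/3 = -1.702663
T(3,1) = (4·(-1.778262) − (-2.133901)) / 3 = -1.659716
T(2,2) = -1.702663 + (-1.702663 − (-2.156668))/15 = -1.672396
T(3,2) = (16·(-1.659716) − (-1.702663)) / 15 = -1.656853
T(3,3) = (64·(-1.656853) − (-1.672396)) / 63 = -1.656606
(Column j=1 coincides with Simpson's rule on the same nodes.)

-1.6566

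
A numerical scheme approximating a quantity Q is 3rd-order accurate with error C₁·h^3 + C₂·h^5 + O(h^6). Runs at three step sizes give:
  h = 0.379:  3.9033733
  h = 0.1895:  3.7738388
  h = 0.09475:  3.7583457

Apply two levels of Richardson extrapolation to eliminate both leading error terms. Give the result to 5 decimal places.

First eliminate the h^3 term (factor 2^3 = 8):
  B₁ = (8·3.7738388 − 3.9033733)/7 = 3.7553339
  B₂ = (8·3.7583457 − 3.7738388)/7 = 3.7561324
Then eliminate the h^5 term (factor 2^5 = 32):
  (32·3.7561324 − 3.7553339)/31 = 3.7561582

3.75616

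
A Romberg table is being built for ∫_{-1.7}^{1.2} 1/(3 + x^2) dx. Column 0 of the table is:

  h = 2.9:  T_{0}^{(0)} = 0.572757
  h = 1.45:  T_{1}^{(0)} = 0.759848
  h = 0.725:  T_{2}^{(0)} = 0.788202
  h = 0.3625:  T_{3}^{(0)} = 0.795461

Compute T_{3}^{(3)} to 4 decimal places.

Richardson extrapolation on the trapezoidal column (denominator 4−1=3):
T_{1}^{(1)} = (4·0.759848 − 0.572757) / 3 = 0.822212
T_{2}^{(1)} = 0.788202 + (0.788202 − 0.759848)/3 = 0.797653
T_{3}^{(1)} = (4·0.795461 − 0.788202) / 3 = 0.797881
T_{2}^{(2)} = (16·0.797653 − 0.822212) / 15 = 0.796016
T_{3}^{(2)} = 0.797881 + (0.797881 − 0.797653)/15 = 0.797896
T_{3}^{(3)} = (64·0.797896 − 0.796016) / 63 = 0.797926

0.7979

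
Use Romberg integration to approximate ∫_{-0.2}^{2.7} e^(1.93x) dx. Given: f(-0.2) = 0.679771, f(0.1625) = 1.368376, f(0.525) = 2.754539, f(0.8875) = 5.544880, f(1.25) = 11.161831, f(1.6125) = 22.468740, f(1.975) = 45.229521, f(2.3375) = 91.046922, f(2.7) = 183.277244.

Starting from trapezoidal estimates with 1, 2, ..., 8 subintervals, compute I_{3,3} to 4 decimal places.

94.6182

I_{0,0} (trapezoid, 1 panel, h=2.9000): 266.737672
I_{1,0} (trapezoid, 2 panels, h=1.4500): 149.553491
I_{2,0} (trapezoid, 4 panels, h=0.7250): 109.565189
I_{3,0} (trapezoid, 8 panels, h=0.3625): 98.438077
I_{1,1} = 149.553491 + (149.553491 − 266.737672)/3 = 110.492097
I_{2,1} = 109.565189 + (109.565189 − 149.553491)/3 = 96.235755
I_{3,1} = 98.438077 + (98.438077 − 109.565189)/3 = 94.729040
I_{2,2} = 96.235755 + (96.235755 − 110.492097)/15 = 95.285332
I_{3,2} = 94.729040 + (94.729040 − 96.235755)/15 = 94.628592
I_{3,3} = 94.628592 + (94.628592 − 95.285332)/63 = 94.618168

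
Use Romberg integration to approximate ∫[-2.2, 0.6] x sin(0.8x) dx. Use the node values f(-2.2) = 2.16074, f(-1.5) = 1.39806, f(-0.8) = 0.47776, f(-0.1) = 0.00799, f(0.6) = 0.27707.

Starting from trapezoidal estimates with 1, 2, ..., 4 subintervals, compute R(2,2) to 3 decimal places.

R(0,0) (trapezoid, 1 panel, h=2.8000): 3.41293
R(1,0) (trapezoid, 2 panels, h=1.4000): 2.37533
R(2,0) (trapezoid, 4 panels, h=0.7000): 2.17190
R(1,1) = 2.37533 + (2.37533 − 3.41293)/3 = 2.02946
R(2,1) = 2.17190 + (2.17190 − 2.37533)/3 = 2.10409
R(2,2) = 2.10409 + (2.10409 − 2.02946)/15 = 2.10907

2.109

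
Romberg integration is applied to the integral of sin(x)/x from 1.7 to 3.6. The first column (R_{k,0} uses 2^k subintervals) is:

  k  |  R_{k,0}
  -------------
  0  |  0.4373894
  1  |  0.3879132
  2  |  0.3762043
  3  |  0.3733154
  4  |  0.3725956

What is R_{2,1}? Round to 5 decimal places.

0.37230

Richardson extrapolation on the trapezoidal column (denominator 4−1=3):
R_{2,1} = (4·0.3762043 − 0.3879132) / 3 = 0.3723013
(Column j=1 coincides with Simpson's rule on the same nodes.)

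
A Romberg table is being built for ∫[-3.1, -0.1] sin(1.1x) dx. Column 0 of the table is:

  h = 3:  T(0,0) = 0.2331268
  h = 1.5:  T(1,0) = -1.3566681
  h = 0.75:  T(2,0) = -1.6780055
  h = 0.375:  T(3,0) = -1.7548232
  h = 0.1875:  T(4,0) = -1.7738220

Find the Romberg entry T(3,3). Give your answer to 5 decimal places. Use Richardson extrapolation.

-1.78014

T(1,1) = (4·(-1.3566681) − 0.2331268) / 3 = -1.8865997
T(2,1) = (4·(-1.6780055) − (-1.3566681)) / 3 = -1.7851180
T(3,1) = -1.7548232 + (-1.7548232 − (-1.6780055))/3 = -1.7804291
T(2,2) = -1.7851180 + (-1.7851180 − (-1.8865997))/15 = -1.7783526
T(3,2) = (16·(-1.7804291) − (-1.7851180)) / 15 = -1.7801165
T(3,3) = -1.7801165 + (-1.7801165 − (-1.7783526))/63 = -1.7801445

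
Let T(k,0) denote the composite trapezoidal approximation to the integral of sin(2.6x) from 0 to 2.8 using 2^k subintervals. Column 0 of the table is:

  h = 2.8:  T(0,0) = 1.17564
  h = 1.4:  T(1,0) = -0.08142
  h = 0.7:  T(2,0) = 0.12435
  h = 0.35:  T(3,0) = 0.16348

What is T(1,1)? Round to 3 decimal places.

T(1,1) = -0.08142 + (-0.08142 − 1.17564)/3 = -0.50044

-0.500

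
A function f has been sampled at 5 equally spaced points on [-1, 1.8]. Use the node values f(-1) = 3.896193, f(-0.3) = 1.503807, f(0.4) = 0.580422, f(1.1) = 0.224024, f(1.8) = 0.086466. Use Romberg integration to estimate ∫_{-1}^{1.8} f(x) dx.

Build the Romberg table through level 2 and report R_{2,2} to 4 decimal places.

R_{0,0} (trapezoid, 1 panel, h=2.8000): 5.575723
R_{1,0} (trapezoid, 2 panels, h=1.4000): 3.600452
R_{2,0} (trapezoid, 4 panels, h=0.7000): 3.009708
R_{1,1} = 3.600452 + (3.600452 − 5.575723)/3 = 2.942028
R_{2,1} = 3.009708 + (3.009708 − 3.600452)/3 = 2.812793
R_{2,2} = 2.812793 + (2.812793 − 2.942028)/15 = 2.804177

2.8042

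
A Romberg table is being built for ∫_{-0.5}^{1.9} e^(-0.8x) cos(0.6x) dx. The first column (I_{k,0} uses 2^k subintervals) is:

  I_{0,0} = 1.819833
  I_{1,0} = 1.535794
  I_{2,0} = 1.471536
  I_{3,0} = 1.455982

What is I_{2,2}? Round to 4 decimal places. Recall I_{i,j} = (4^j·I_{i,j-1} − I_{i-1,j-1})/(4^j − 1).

I_{1,1} = 1.535794 + (1.535794 − 1.819833)/3 = 1.441114
I_{2,1} = (4·1.471536 − 1.535794) / 3 = 1.450117
I_{2,2} = 1.450117 + (1.450117 − 1.441114)/15 = 1.450717

1.4507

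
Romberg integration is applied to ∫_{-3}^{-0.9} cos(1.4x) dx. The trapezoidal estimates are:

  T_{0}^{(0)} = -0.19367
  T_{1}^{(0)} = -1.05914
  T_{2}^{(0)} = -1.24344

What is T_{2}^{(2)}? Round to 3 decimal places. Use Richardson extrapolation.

Richardson extrapolation on the trapezoidal column (denominator 4−1=3):
T_{1}^{(1)} = (4·(-1.05914) − (-0.19367)) / 3 = -1.34763
T_{2}^{(1)} = (4·(-1.24344) − (-1.05914)) / 3 = -1.30487
T_{2}^{(2)} = (16·(-1.30487) − (-1.34763)) / 15 = -1.30202
(Column j=1 coincides with Simpson's rule on the same nodes.)

-1.302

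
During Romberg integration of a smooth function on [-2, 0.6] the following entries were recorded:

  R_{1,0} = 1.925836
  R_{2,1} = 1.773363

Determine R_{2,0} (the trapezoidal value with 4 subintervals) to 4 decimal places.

1.8115

From R_{2,1} = (4·R_{2,0} − R_{1,0})/3, solve for R_{2,0}:
4·R_{2,0} = 3·1.773363 + 1.925836 = 7.245925
R_{2,0} = 1.811481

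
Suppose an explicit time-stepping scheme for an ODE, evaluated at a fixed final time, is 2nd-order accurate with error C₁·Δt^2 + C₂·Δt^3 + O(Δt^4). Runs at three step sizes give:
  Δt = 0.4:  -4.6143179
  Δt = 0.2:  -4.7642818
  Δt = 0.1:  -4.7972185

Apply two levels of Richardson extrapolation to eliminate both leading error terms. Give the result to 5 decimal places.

-4.80733

First eliminate the Δt^2 term (factor 2^2 = 4):
  B₁ = (4·(-4.7642818) − (-4.6143179))/3 = -4.8142698
  B₂ = (4·(-4.7972185) − (-4.7642818))/3 = -4.8081974
Then eliminate the Δt^3 term (factor 2^3 = 8):
  (8·(-4.8081974) − (-4.8142698))/7 = -4.8073299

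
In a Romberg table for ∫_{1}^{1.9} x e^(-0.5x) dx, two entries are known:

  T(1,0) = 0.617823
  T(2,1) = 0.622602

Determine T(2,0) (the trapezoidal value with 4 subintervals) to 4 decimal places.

From T(2,1) = (4·T(2,0) − T(1,0))/3, solve for T(2,0):
4·T(2,0) = 3·0.622602 + 0.617823 = 2.485629
T(2,0) = 0.621407

0.6214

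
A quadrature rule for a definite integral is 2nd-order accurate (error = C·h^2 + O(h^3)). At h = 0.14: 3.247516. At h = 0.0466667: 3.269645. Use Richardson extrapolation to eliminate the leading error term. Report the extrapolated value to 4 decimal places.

3.2724

Extrapolated value = (9·A(h/3) − A(h)) / (9 − 1)
= (9·3.269645 − 3.247516) / 8
= 26.179289 / 8 = 3.272411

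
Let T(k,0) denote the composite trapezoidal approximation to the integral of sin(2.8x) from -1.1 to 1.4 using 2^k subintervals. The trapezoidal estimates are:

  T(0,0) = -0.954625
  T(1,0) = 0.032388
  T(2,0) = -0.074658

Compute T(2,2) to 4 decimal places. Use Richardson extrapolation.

Richardson extrapolation on the trapezoidal column (denominator 4−1=3):
T(1,1) = 0.032388 + (0.032388 − (-0.954625))/3 = 0.361392
T(2,1) = -0.074658 + (-0.074658 − 0.032388)/3 = -0.110340
T(2,2) = -0.110340 + (-0.110340 − 0.361392)/15 = -0.141789
(Column j=1 coincides with Simpson's rule on the same nodes.)

-0.1418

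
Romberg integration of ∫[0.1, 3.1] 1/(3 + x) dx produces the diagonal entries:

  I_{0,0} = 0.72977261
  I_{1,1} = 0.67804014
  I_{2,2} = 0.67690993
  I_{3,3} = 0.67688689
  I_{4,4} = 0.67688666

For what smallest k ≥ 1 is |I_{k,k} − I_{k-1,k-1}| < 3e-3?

|I_{1,1} − I_{0,0}| = 0.05173247 ≥ 3e-3
|I_{2,2} − I_{1,1}| = 0.00113021 < 3e-3

k = 2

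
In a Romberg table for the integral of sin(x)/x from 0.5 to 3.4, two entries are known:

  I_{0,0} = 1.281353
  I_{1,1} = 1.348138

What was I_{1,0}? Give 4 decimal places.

1.3314

From I_{1,1} = (4·I_{1,0} − I_{0,0})/3, solve for I_{1,0}:
4·I_{1,0} = 3·1.348138 + 1.281353 = 5.325767
I_{1,0} = 1.331442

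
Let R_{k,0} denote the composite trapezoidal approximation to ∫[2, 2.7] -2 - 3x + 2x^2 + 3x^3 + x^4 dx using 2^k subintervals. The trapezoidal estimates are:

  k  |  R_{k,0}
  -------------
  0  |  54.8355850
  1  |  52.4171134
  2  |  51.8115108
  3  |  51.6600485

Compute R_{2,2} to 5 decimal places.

51.60956

R_{1,1} = 52.4171134 + (52.4171134 − 54.8355850)/3 = 51.6109562
R_{2,1} = 51.8115108 + (51.8115108 − 52.4171134)/3 = 51.6096433
R_{2,2} = (16·51.6096433 − 51.6109562) / 15 = 51.6095558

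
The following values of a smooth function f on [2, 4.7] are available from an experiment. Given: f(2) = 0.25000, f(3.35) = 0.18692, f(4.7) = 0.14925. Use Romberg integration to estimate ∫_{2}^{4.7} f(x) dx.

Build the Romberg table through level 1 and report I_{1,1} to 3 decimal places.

0.516

I_{0,0} (trapezoid, 1 panel, h=2.7000): 0.53899
I_{1,0} (trapezoid, 2 panels, h=1.3500): 0.52184
I_{1,1} = 0.52184 + (0.52184 − 0.53899)/3 = 0.51612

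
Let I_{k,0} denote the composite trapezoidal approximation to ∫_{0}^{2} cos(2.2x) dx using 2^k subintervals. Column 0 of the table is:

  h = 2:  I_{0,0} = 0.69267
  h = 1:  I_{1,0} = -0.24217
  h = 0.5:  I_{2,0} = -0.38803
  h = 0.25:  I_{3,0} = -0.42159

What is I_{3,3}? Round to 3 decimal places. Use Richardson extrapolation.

-0.433

Richardson extrapolation on the trapezoidal column (denominator 4−1=3):
I_{1,1} = -0.24217 + (-0.24217 − 0.69267)/3 = -0.55378
I_{2,1} = (4·(-0.38803) − (-0.24217)) / 3 = -0.43665
I_{3,1} = (4·(-0.42159) − (-0.38803)) / 3 = -0.43278
I_{2,2} = (16·(-0.43665) − (-0.55378)) / 15 = -0.42884
I_{3,2} = (16·(-0.43278) − (-0.43665)) / 15 = -0.43252
I_{3,3} = (64·(-0.43252) − (-0.42884)) / 63 = -0.43258
(Column j=1 coincides with Simpson's rule on the same nodes.)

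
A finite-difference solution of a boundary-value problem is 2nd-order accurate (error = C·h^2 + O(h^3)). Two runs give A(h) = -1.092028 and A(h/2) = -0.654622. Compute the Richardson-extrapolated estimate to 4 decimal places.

The leading error scales as h^2; refining by a factor of 2 reduces it by 2^2 = 4.
Extrapolated value = (4·A(h/2) − A(h)) / (4 − 1)
= (4·(-0.654622) − (-1.092028)) / 3
= -1.526460 / 3 = -0.508820

-0.5088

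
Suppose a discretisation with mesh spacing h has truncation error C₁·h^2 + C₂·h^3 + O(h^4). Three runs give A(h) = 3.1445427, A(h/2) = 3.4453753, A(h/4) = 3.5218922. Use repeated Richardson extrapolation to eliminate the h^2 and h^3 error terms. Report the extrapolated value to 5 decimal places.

3.54765

First eliminate the h^2 term (factor 2^2 = 4):
  B₁ = (4·3.4453753 − 3.1445427)/3 = 3.5456528
  B₂ = (4·3.5218922 − 3.4453753)/3 = 3.5473978
Then eliminate the h^3 term (factor 2^3 = 8):
  (8·3.5473978 − 3.5456528)/7 = 3.5476471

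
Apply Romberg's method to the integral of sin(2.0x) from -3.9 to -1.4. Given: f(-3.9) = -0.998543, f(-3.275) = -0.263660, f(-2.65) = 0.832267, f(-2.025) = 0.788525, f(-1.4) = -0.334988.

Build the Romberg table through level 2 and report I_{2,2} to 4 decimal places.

I_{0,0} (trapezoid, 1 panel, h=2.5000): -1.666914
I_{1,0} (trapezoid, 2 panels, h=1.2500): 0.206877
I_{2,0} (trapezoid, 4 panels, h=0.6250): 0.431479
I_{1,1} = 0.206877 + (0.206877 − (-1.666914))/3 = 0.831474
I_{2,1} = 0.431479 + (0.431479 − 0.206877)/3 = 0.506346
I_{2,2} = 0.506346 + (0.506346 − 0.831474)/15 = 0.484671

0.4847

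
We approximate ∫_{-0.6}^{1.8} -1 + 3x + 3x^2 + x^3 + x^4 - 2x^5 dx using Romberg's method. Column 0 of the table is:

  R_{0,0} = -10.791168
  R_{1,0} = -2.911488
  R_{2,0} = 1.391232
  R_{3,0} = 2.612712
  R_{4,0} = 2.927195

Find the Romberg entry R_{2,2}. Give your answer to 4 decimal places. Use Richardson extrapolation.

Richardson extrapolation on the trapezoidal column (denominator 4−1=3):
R_{1,1} = -2.911488 + (-2.911488 − (-10.791168))/3 = -0.284928
R_{2,1} = (4·1.391232 − (-2.911488)) / 3 = 2.825472
R_{2,2} = 2.825472 + (2.825472 − (-0.284928))/15 = 3.032832

3.0328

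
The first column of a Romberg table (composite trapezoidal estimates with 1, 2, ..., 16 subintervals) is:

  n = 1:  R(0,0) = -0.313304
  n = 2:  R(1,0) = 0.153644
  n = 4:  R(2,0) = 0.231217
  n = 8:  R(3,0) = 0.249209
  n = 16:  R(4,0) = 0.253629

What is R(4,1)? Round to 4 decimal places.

0.2551

R(4,1) = 0.253629 + (0.253629 − 0.249209)/3 = 0.255102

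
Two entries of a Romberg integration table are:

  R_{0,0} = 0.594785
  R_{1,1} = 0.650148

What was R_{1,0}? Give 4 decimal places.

0.6363

From R_{1,1} = (4·R_{1,0} − R_{0,0})/3, solve for R_{1,0}:
4·R_{1,0} = 3·0.650148 + 0.594785 = 2.545229
R_{1,0} = 0.636307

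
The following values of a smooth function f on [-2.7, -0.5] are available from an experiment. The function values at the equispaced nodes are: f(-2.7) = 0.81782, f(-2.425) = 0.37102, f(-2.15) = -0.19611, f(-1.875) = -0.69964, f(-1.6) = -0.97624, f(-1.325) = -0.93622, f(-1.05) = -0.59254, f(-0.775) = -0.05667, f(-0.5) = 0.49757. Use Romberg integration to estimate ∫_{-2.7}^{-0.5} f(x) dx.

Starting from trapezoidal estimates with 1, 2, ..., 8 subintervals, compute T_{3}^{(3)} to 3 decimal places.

-0.687

T_{0}^{(0)} (trapezoid, 1 panel, h=2.2000): 1.44693
T_{1}^{(0)} (trapezoid, 2 panels, h=1.1000): -0.35040
T_{2}^{(0)} (trapezoid, 4 panels, h=0.5500): -0.60896
T_{3}^{(0)} (trapezoid, 8 panels, h=0.2750): -0.66789
T_{1}^{(1)} = -0.35040 + (-0.35040 − 1.44693)/3 = -0.94951
T_{2}^{(1)} = -0.60896 + (-0.60896 − (-0.35040))/3 = -0.69515
T_{3}^{(1)} = -0.66789 + (-0.66789 − (-0.60896))/3 = -0.68753
T_{2}^{(2)} = -0.69515 + (-0.69515 − (-0.94951))/15 = -0.67819
T_{3}^{(2)} = -0.68753 + (-0.68753 − (-0.69515))/15 = -0.68702
T_{3}^{(3)} = -0.68702 + (-0.68702 − (-0.67819))/63 = -0.68716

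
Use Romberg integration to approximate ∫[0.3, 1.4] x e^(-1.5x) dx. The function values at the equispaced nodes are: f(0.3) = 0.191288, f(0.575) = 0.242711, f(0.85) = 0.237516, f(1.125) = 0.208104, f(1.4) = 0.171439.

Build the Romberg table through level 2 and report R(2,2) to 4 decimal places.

R(0,0) (trapezoid, 1 panel, h=1.1000): 0.199500
R(1,0) (trapezoid, 2 panels, h=0.5500): 0.230384
R(2,0) (trapezoid, 4 panels, h=0.2750): 0.239166
R(1,1) = 0.230384 + (0.230384 − 0.199500)/3 = 0.240679
R(2,1) = 0.239166 + (0.239166 − 0.230384)/3 = 0.242093
R(2,2) = 0.242093 + (0.242093 − 0.240679)/15 = 0.242187

0.2422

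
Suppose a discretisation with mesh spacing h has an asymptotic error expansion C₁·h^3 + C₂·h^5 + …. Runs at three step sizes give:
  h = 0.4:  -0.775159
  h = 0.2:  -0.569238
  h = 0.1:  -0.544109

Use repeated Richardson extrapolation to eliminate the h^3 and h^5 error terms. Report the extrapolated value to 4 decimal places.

-0.5405

First eliminate the h^3 term (factor 2^3 = 8):
  B₁ = (8·(-0.569238) − (-0.775159))/7 = -0.539821
  B₂ = (8·(-0.544109) − (-0.569238))/7 = -0.540519
Then eliminate the h^5 term (factor 2^5 = 32):
  (32·(-0.540519) − (-0.539821))/31 = -0.540542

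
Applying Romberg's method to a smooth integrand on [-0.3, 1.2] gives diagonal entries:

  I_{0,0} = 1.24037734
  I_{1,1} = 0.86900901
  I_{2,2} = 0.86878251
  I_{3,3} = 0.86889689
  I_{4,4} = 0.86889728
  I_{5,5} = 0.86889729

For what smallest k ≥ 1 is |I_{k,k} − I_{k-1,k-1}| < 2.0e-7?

|I_{1,1} − I_{0,0}| = 0.37136833 ≥ 2.0e-7
|I_{2,2} − I_{1,1}| = 0.00022650 ≥ 2.0e-7
|I_{3,3} − I_{2,2}| = 0.00011438 ≥ 2.0e-7
|I_{4,4} − I_{3,3}| = 0.00000039 ≥ 2.0e-7
|I_{5,5} − I_{4,4}| = 0.00000001 < 2.0e-7

k = 5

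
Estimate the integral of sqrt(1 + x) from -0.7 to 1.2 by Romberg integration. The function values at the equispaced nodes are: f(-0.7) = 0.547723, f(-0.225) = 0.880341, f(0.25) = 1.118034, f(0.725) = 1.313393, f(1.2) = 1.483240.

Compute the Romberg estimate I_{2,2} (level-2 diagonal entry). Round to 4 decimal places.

I_{0,0} (trapezoid, 1 panel, h=1.9000): 1.929415
I_{1,0} (trapezoid, 2 panels, h=0.9500): 2.026840
I_{2,0} (trapezoid, 4 panels, h=0.4750): 2.055444
I_{1,1} = 2.026840 + (2.026840 − 1.929415)/3 = 2.059315
I_{2,1} = 2.055444 + (2.055444 − 2.026840)/3 = 2.064979
I_{2,2} = 2.064979 + (2.064979 − 2.059315)/15 = 2.065357

2.0654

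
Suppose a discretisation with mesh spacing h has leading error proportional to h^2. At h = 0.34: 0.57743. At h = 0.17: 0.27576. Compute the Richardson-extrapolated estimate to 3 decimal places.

Extrapolated value = (4·A(h/2) − A(h)) / (4 − 1)
= (4·0.27576 − 0.57743) / 3
= 0.52561 / 3 = 0.17520

0.175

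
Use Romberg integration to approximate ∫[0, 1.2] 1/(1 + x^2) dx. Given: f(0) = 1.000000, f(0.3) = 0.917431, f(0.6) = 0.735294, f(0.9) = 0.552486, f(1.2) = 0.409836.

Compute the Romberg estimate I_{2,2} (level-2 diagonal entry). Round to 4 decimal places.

0.8764

I_{0,0} (trapezoid, 1 panel, h=1.2000): 0.845902
I_{1,0} (trapezoid, 2 panels, h=0.6000): 0.864127
I_{2,0} (trapezoid, 4 panels, h=0.3000): 0.873039
I_{1,1} = 0.864127 + (0.864127 − 0.845902)/3 = 0.870202
I_{2,1} = 0.873039 + (0.873039 − 0.864127)/3 = 0.876010
I_{2,2} = 0.876010 + (0.876010 − 0.870202)/15 = 0.876397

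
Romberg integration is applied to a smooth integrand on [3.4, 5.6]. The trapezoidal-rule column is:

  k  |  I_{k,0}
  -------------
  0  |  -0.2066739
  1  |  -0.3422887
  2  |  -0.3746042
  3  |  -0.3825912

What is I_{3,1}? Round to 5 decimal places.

I_{3,1} = (4·(-0.3825912) − (-0.3746042)) / 3 = -0.3852535

-0.38525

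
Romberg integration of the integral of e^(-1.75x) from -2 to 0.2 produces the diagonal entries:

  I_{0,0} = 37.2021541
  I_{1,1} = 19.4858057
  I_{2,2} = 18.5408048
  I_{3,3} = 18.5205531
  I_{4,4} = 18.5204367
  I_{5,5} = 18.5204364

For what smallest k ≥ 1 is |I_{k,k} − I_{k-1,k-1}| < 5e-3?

|I_{1,1} − I_{0,0}| = 17.7163484 ≥ 5e-3
|I_{2,2} − I_{1,1}| = 0.9450009 ≥ 5e-3
|I_{3,3} − I_{2,2}| = 0.0202517 ≥ 5e-3
|I_{4,4} − I_{3,3}| = 0.0001164 < 5e-3

k = 4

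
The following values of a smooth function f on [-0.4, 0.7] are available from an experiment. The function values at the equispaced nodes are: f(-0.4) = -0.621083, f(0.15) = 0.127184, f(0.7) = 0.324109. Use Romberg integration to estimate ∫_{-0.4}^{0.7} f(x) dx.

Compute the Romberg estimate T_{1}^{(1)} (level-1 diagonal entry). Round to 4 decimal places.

T_{0}^{(0)} (trapezoid, 1 panel, h=1.1000): -0.163336
T_{1}^{(0)} (trapezoid, 2 panels, h=0.5500): -0.011717
T_{1}^{(1)} = -0.011717 + (-0.011717 − (-0.163336))/3 = 0.038823

0.0388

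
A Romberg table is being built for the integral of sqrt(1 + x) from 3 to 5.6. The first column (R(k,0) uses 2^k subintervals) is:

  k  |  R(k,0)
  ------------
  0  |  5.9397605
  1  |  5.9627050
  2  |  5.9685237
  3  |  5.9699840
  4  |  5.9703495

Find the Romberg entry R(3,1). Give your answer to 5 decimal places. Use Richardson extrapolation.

R(3,1) = 5.9699840 + (5.9699840 − 5.9685237)/3 = 5.9704708

5.97047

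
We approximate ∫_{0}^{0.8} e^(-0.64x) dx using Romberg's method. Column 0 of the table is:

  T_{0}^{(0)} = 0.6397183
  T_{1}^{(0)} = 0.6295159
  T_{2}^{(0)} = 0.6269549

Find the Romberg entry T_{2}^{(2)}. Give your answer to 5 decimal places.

Richardson extrapolation on the trapezoidal column (denominator 4−1=3):
T_{1}^{(1)} = (4·0.6295159 − 0.6397183) / 3 = 0.6261151
T_{2}^{(1)} = 0.6269549 + (0.6269549 − 0.6295159)/3 = 0.6261012
T_{2}^{(2)} = 0.6261012 + (0.6261012 − 0.6261151)/15 = 0.6261003

0.62610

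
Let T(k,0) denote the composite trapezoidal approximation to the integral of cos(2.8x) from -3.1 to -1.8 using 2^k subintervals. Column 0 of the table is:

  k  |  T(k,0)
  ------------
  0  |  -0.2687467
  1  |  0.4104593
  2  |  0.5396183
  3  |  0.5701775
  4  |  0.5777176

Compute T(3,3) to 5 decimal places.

0.58023

T(1,1) = (4·0.4104593 − (-0.2687467)) / 3 = 0.6368613
T(2,1) = (4·0.5396183 − 0.4104593) / 3 = 0.5826713
T(3,1) = (4·0.5701775 − 0.5396183) / 3 = 0.5803639
T(2,2) = 0.5826713 + (0.5826713 − 0.6368613)/15 = 0.5790586
T(3,2) = 0.5803639 + (0.5803639 − 0.5826713)/15 = 0.5802101
T(3,3) = 0.5802101 + (0.5802101 − 0.5790586)/63 = 0.5802284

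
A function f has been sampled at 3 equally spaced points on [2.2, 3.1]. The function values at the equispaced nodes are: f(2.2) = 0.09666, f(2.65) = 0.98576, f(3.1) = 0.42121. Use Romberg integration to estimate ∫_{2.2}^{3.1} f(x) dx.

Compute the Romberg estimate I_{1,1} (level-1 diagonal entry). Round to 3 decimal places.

0.669

I_{0,0} (trapezoid, 1 panel, h=0.9000): 0.23304
I_{1,0} (trapezoid, 2 panels, h=0.4500): 0.56011
I_{1,1} = 0.56011 + (0.56011 − 0.23304)/3 = 0.66913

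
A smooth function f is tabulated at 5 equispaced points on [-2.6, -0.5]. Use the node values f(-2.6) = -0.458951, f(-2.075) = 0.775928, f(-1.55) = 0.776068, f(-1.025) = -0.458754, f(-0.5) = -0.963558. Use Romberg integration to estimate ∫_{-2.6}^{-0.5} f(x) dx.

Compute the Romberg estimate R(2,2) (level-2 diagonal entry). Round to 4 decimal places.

0.2218

R(0,0) (trapezoid, 1 panel, h=2.1000): -1.493634
R(1,0) (trapezoid, 2 panels, h=1.0500): 0.068054
R(2,0) (trapezoid, 4 panels, h=0.5250): 0.200543
R(1,1) = 0.068054 + (0.068054 − (-1.493634))/3 = 0.588617
R(2,1) = 0.200543 + (0.200543 − 0.068054)/3 = 0.244706
R(2,2) = 0.244706 + (0.244706 − 0.588617)/15 = 0.221779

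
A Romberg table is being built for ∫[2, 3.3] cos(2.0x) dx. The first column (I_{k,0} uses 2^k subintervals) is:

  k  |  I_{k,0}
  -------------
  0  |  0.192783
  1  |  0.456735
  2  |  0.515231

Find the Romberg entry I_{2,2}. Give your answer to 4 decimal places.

Richardson extrapolation on the trapezoidal column (denominator 4−1=3):
I_{1,1} = (4·0.456735 − 0.192783) / 3 = 0.544719
I_{2,1} = 0.515231 + (0.515231 − 0.456735)/3 = 0.534730
I_{2,2} = (16·0.534730 − 0.544719) / 15 = 0.534064

0.5341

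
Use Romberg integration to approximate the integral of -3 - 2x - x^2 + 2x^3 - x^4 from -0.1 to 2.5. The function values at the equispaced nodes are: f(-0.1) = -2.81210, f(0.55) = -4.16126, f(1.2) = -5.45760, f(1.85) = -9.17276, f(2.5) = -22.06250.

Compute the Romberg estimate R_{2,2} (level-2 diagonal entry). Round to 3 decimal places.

-19.249

R_{0,0} (trapezoid, 1 panel, h=2.6000): -32.33698
R_{1,0} (trapezoid, 2 panels, h=1.3000): -23.26337
R_{2,0} (trapezoid, 4 panels, h=0.6500): -20.29880
R_{1,1} = -23.26337 + (-23.26337 − (-32.33698))/3 = -20.23883
R_{2,1} = -20.29880 + (-20.29880 − (-23.26337))/3 = -19.31061
R_{2,2} = -19.31061 + (-19.31061 − (-20.23883))/15 = -19.24873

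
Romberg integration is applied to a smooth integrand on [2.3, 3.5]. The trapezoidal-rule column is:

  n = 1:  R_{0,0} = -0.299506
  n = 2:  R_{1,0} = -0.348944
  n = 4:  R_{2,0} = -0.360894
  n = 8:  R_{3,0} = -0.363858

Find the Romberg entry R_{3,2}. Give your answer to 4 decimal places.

R_{2,1} = -0.360894 + (-0.360894 − (-0.348944))/3 = -0.364877
R_{3,1} = -0.363858 + (-0.363858 − (-0.360894))/3 = -0.364846
R_{3,2} = -0.364846 + (-0.364846 − (-0.364877))/15 = -0.364844

-0.3648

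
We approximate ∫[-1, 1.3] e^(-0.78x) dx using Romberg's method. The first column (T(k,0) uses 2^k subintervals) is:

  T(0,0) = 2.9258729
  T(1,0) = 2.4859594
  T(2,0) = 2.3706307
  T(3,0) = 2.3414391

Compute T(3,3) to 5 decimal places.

2.33168

T(1,1) = 2.4859594 + (2.4859594 − 2.9258729)/3 = 2.3393216
T(2,1) = 2.3706307 + (2.3706307 − 2.4859594)/3 = 2.3321878
T(3,1) = (4·2.3414391 − 2.3706307) / 3 = 2.3317086
T(2,2) = 2.3321878 + (2.3321878 − 2.3393216)/15 = 2.3317122
T(3,2) = (16·2.3317086 − 2.3321878) / 15 = 2.3316767
T(3,3) = 2.3316767 + (2.3316767 − 2.3317122)/63 = 2.3316761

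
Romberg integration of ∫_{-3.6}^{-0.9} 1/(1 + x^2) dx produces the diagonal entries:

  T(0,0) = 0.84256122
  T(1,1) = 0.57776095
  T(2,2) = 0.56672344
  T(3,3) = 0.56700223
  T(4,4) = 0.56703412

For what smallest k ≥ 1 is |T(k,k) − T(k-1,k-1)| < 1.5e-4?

|T(1,1) − T(0,0)| = 0.26480027 ≥ 1.5e-4
|T(2,2) − T(1,1)| = 0.01103751 ≥ 1.5e-4
|T(3,3) − T(2,2)| = 0.00027879 ≥ 1.5e-4
|T(4,4) − T(3,3)| = 0.00003189 < 1.5e-4

k = 4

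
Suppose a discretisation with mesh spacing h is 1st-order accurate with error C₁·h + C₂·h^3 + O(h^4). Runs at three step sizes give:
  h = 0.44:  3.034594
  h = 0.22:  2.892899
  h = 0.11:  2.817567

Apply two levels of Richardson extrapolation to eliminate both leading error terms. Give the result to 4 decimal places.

First eliminate the h term (factor 2^1 = 2):
  B₁ = (2·2.892899 − 3.034594)/1 = 2.751204
  B₂ = (2·2.817567 − 2.892899)/1 = 2.742235
Then eliminate the h^3 term (factor 2^3 = 8):
  (8·2.742235 − 2.751204)/7 = 2.740954

2.7410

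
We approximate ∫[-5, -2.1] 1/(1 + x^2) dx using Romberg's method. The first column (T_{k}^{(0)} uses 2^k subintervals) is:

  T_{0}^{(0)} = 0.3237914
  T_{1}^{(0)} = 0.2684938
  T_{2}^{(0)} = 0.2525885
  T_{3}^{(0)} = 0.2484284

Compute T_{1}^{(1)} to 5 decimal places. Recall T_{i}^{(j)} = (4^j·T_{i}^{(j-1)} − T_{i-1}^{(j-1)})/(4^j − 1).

Richardson extrapolation on the trapezoidal column (denominator 4−1=3):
T_{1}^{(1)} = 0.2684938 + (0.2684938 − 0.3237914)/3 = 0.2500613

0.25006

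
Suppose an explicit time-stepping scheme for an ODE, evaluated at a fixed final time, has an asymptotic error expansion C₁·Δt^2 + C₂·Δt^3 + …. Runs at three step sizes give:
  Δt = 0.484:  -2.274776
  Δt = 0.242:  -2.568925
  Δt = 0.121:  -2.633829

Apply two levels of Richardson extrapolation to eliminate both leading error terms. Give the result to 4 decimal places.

-2.6538

First eliminate the Δt^2 term (factor 2^2 = 4):
  B₁ = (4·(-2.568925) − (-2.274776))/3 = -2.666975
  B₂ = (4·(-2.633829) − (-2.568925))/3 = -2.655464
Then eliminate the Δt^3 term (factor 2^3 = 8):
  (8·(-2.655464) − (-2.666975))/7 = -2.653820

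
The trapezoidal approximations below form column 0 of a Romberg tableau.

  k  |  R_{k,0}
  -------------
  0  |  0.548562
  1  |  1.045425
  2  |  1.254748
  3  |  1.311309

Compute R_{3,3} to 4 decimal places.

1.3305

R_{1,1} = 1.045425 + (1.045425 − 0.548562)/3 = 1.211046
R_{2,1} = (4·1.254748 − 1.045425) / 3 = 1.324522
R_{3,1} = (4·1.311309 − 1.254748) / 3 = 1.330163
R_{2,2} = (16·1.324522 − 1.211046) / 15 = 1.332087
R_{3,2} = 1.330163 + (1.330163 − 1.324522)/15 = 1.330539
R_{3,3} = 1.330539 + (1.330539 − 1.332087)/63 = 1.330514
(Column j=1 coincides with Simpson's rule on the same nodes.)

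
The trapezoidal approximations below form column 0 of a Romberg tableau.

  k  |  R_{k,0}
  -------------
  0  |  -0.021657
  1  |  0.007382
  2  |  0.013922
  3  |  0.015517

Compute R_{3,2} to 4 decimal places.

R_{2,1} = 0.013922 + (0.013922 − 0.007382)/3 = 0.016102
R_{3,1} = 0.015517 + (0.015517 − 0.013922)/3 = 0.016049
R_{3,2} = 0.016049 + (0.016049 − 0.016102)/15 = 0.016045

0.0160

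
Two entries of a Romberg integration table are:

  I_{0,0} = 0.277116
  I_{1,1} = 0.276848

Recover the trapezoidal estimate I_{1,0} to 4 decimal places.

0.2769

From I_{1,1} = (4·I_{1,0} − I_{0,0})/3, solve for I_{1,0}:
4·I_{1,0} = 3·0.276848 + 0.277116 = 1.107660
I_{1,0} = 0.276915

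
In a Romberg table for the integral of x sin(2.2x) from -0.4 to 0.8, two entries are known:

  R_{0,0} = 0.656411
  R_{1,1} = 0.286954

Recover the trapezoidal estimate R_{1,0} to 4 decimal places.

From R_{1,1} = (4·R_{1,0} − R_{0,0})/3, solve for R_{1,0}:
4·R_{1,0} = 3·0.286954 + 0.656411 = 1.517273
R_{1,0} = 0.379318

0.3793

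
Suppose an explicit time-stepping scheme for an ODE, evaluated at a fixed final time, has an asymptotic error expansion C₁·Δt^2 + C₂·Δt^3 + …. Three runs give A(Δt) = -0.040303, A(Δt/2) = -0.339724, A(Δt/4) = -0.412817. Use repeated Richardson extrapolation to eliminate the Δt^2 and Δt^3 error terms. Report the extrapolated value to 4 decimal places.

-0.4368

First eliminate the Δt^2 term (factor 2^2 = 4):
  B₁ = (4·(-0.339724) − (-0.040303))/3 = -0.439531
  B₂ = (4·(-0.412817) − (-0.339724))/3 = -0.437181
Then eliminate the Δt^3 term (factor 2^3 = 8):
  (8·(-0.437181) − (-0.439531))/7 = -0.436845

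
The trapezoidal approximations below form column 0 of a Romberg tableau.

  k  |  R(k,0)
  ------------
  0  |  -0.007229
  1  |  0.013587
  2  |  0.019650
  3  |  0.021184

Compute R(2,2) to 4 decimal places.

0.0217

Richardson extrapolation on the trapezoidal column (denominator 4−1=3):
R(1,1) = (4·0.013587 − (-0.007229)) / 3 = 0.020526
R(2,1) = 0.019650 + (0.019650 − 0.013587)/3 = 0.021671
R(2,2) = (16·0.021671 − 0.020526) / 15 = 0.021747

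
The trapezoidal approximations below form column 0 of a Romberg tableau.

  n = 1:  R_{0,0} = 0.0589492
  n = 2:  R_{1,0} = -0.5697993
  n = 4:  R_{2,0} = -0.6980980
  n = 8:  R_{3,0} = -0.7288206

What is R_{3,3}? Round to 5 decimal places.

-0.73895

R_{1,1} = (4·(-0.5697993) − 0.0589492) / 3 = -0.7793821
R_{2,1} = (4·(-0.6980980) − (-0.5697993)) / 3 = -0.7408642
R_{3,1} = -0.7288206 + (-0.7288206 − (-0.6980980))/3 = -0.7390615
R_{2,2} = (16·(-0.7408642) − (-0.7793821)) / 15 = -0.7382963
R_{3,2} = -0.7390615 + (-0.7390615 − (-0.7408642))/15 = -0.7389413
R_{3,3} = (64·(-0.7389413) − (-0.7382963)) / 63 = -0.7389515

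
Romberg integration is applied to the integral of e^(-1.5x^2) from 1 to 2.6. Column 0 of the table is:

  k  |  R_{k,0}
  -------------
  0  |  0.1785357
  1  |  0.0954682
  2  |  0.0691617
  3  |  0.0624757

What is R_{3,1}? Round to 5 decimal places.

R_{3,1} = (4·0.0624757 − 0.0691617) / 3 = 0.0602470

0.06025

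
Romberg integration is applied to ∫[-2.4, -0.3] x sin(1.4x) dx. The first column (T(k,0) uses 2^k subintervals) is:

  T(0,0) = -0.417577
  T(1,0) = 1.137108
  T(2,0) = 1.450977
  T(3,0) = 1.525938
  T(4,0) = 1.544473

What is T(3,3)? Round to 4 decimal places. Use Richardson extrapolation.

Richardson extrapolation on the trapezoidal column (denominator 4−1=3):
T(1,1) = (4·1.137108 − (-0.417577)) / 3 = 1.655336
T(2,1) = (4·1.450977 − 1.137108) / 3 = 1.555600
T(3,1) = (4·1.525938 − 1.450977) / 3 = 1.550925
T(2,2) = (16·1.555600 − 1.655336) / 15 = 1.548951
T(3,2) = 1.550925 + (1.550925 − 1.555600)/15 = 1.550613
T(3,3) = (64·1.550613 − 1.548951) / 63 = 1.550639

1.5506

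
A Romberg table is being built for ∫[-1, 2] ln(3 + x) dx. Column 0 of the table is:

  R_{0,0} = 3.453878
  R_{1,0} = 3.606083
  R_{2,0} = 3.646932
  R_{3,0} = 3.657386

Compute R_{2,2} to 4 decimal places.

Richardson extrapolation on the trapezoidal column (denominator 4−1=3):
R_{1,1} = 3.606083 + (3.606083 − 3.453878)/3 = 3.656818
R_{2,1} = 3.646932 + (3.646932 − 3.606083)/3 = 3.660548
R_{2,2} = 3.660548 + (3.660548 − 3.656818)/15 = 3.660797

3.6608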